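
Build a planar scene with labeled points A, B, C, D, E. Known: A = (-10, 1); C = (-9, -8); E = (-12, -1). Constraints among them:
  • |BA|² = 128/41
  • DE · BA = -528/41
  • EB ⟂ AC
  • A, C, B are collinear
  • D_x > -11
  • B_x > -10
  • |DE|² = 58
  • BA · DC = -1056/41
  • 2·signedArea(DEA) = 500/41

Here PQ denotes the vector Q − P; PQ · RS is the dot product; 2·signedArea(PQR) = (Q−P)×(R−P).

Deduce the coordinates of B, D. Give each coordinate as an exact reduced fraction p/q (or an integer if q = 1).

1. B_x = -402/41  [A, C, B are collinear ∩ EB ⟂ AC]
2. B_y = -31/41  [A, C, B are collinear ∩ EB ⟂ AC]
   → B = (-402/41, -31/41)
3. D_x = -435/41  [DE · BA = -528/41 ∩ 2·signedArea(DEA) = 500/41]
4. D_y = 266/41  [DE · BA = -528/41 ∩ 2·signedArea(DEA) = 500/41]
   → D = (-435/41, 266/41)

B = (-402/41, -31/41)
D = (-435/41, 266/41)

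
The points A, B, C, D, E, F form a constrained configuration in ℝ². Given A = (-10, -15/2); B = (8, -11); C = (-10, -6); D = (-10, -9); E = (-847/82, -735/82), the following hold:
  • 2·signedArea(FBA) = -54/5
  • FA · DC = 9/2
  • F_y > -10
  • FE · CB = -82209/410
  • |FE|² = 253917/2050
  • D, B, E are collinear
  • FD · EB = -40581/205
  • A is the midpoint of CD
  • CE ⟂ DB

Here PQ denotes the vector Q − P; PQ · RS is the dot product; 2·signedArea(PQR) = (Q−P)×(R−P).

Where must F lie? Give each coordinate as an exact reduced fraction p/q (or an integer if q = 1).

1. F_x = 4/5  [FE · CB = -82209/410 ∩ FD · EB = -40581/205]
2. F_y = -9  [FE · CB = -82209/410 ∩ FD · EB = -40581/205]
   → F = (4/5, -9)

F = (4/5, -9)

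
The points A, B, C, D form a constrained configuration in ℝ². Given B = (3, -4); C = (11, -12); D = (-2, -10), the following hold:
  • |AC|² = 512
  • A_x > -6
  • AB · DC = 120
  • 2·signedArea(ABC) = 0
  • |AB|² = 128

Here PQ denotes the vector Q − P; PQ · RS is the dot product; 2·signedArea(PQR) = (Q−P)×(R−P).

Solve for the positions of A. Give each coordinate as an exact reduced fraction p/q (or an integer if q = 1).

1. A_x = -5  [2·signedArea(ABC) = 0 ∩ AB · DC = 120]
2. A_y = 4  [2·signedArea(ABC) = 0 ∩ AB · DC = 120]
   → A = (-5, 4)

A = (-5, 4)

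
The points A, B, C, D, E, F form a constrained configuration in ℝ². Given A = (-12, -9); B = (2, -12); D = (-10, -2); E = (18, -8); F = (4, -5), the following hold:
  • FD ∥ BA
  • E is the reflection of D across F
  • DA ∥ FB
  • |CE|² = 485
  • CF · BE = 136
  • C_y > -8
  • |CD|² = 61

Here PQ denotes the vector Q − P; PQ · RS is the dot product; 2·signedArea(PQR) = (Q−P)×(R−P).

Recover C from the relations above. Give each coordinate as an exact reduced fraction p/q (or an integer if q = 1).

1. C_x = -4  [line -16·x + -4·y + -92 = 0 ∩ |CE|² = 485]
2. C_y = -7  [line -16·x + -4·y + -92 = 0 ∩ |CE|² = 485]
   → C = (-4, -7)

C = (-4, -7)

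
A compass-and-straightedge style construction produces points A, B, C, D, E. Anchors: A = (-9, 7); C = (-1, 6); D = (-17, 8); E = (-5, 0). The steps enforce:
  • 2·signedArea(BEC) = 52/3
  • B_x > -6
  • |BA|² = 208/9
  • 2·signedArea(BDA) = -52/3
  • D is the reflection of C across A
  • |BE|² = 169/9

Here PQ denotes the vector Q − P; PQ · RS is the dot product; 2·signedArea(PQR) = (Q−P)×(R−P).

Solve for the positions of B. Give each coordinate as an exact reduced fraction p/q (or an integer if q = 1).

B = (-5, 13/3)

1. B_x = -5  [2·signedArea(BEC) = 52/3 ∩ 2·signedArea(BDA) = -52/3]
2. B_y = 13/3  [2·signedArea(BEC) = 52/3 ∩ 2·signedArea(BDA) = -52/3]
   → B = (-5, 13/3)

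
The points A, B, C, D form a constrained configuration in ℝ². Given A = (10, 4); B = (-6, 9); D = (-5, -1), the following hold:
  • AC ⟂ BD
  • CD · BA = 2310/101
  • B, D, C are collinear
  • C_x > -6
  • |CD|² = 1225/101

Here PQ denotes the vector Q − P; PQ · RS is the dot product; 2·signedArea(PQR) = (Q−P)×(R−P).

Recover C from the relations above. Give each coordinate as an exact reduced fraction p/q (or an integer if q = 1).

C = (-540/101, 249/101)

1. C_x = -540/101  [B, D, C are collinear ∩ AC ⟂ BD]
2. C_y = 249/101  [B, D, C are collinear ∩ AC ⟂ BD]
   → C = (-540/101, 249/101)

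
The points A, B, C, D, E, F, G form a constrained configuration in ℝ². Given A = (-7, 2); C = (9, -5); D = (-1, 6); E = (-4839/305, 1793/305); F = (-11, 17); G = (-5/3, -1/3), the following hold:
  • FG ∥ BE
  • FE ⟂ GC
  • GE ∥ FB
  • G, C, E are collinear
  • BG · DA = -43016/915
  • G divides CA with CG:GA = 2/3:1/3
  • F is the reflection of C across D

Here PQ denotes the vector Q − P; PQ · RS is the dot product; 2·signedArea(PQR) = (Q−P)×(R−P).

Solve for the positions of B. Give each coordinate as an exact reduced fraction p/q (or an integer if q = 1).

B = (-23057/915, 21239/915)

1. B_x = -23057/915  [FG ∥ BE ∩ GE ∥ FB]
2. B_y = 21239/915  [FG ∥ BE ∩ GE ∥ FB]
   → B = (-23057/915, 21239/915)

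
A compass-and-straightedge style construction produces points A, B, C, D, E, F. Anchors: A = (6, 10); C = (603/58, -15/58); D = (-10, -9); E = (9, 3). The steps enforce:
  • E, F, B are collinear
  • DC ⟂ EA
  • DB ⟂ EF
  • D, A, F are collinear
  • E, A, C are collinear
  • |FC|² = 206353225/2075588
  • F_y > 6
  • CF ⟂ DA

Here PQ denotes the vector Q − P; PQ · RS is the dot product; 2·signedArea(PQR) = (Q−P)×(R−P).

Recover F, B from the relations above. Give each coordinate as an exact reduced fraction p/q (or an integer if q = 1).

1. F_x = 49558/17893  [D, A, F are collinear ∩ CF ⟂ DA]
2. F_y = 220585/35786  [D, A, F are collinear ∩ CF ⟂ DA]
   → F = (49558/17893, 220585/35786)
3. B_x = -78781130287/62530623293  [E, F, B are collinear ∩ DB ⟂ EF]
4. B_y = 513400071385/62530623293  [E, F, B are collinear ∩ DB ⟂ EF]
   → B = (-78781130287/62530623293, 513400071385/62530623293)

B = (-78781130287/62530623293, 513400071385/62530623293)
F = (49558/17893, 220585/35786)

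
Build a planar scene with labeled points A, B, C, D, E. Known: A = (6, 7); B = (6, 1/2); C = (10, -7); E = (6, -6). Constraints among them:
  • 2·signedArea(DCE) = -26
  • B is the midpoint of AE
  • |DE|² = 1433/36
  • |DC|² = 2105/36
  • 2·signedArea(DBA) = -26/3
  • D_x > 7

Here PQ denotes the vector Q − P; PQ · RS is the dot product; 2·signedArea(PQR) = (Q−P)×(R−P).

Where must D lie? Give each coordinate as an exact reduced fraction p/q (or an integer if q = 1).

1. D_x = 22/3  [2·signedArea(DCE) = -26 ∩ 2·signedArea(DBA) = -26/3]
2. D_y = 1/6  [2·signedArea(DCE) = -26 ∩ 2·signedArea(DBA) = -26/3]
   → D = (22/3, 1/6)

D = (22/3, 1/6)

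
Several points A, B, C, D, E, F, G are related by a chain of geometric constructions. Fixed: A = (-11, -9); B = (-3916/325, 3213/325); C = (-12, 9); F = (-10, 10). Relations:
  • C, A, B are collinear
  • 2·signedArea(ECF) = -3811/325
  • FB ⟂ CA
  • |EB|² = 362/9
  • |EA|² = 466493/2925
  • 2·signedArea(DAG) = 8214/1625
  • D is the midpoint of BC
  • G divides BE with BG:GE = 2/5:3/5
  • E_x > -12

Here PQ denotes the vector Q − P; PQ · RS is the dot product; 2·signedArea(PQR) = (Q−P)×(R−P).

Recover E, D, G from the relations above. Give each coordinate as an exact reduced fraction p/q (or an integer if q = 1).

1. E_x = -10741/975  [line -1·x + 2·y + -5939/325 = 0 ∩ |EA|² = 466493/2925]
2. E_y = 3538/975  [line -1·x + 2·y + -5939/325 = 0 ∩ |EA|² = 466493/2925]
   → E = (-10741/975, 3538/975)
3. D_x = -3908/325  [D is the midpoint of BC]
4. D_y = 3069/325  [D is the midpoint of BC]
   → D = (-3908/325, 3069/325)
5. G_x = -56726/4875  [G divides BE with BG:GE = 2/5:3/5]
6. G_y = 35993/4875  [G divides BE with BG:GE = 2/5:3/5]
   → G = (-56726/4875, 35993/4875)

D = (-3908/325, 3069/325)
E = (-10741/975, 3538/975)
G = (-56726/4875, 35993/4875)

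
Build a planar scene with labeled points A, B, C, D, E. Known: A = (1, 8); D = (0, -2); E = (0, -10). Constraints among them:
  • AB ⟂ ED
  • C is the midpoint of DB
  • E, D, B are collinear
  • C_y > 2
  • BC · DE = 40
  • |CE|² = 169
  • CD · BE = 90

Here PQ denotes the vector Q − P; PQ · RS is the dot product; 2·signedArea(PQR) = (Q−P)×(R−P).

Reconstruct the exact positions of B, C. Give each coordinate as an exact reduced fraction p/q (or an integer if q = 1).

B = (0, 8)
C = (0, 3)

1. B_x = 0  [E, D, B are collinear ∩ AB ⟂ ED]
2. B_y = 8  [E, D, B are collinear ∩ AB ⟂ ED]
   → B = (0, 8)
3. C_x = 0  [C is the midpoint of DB]
4. C_y = 3  [C is the midpoint of DB]
   → C = (0, 3)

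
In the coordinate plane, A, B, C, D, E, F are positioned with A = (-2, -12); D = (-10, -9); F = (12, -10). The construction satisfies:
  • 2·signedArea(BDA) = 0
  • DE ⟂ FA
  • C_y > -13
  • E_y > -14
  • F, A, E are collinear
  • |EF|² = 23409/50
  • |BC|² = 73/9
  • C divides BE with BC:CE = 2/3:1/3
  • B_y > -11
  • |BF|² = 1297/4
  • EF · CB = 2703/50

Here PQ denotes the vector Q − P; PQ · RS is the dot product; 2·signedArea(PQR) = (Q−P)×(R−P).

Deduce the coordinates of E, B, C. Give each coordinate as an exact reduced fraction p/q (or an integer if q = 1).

B = (-6, -21/2)
C = (-207/25, -1831/150)
E = (-471/50, -653/50)

1. E_x = -471/50  [F, A, E are collinear ∩ DE ⟂ FA]
2. E_y = -653/50  [F, A, E are collinear ∩ DE ⟂ FA]
   → E = (-471/50, -653/50)
3. B_x = -6  [line 3·x + 8·y + 102 = 0 ∩ |BF|² = 1297/4]
4. B_y = -21/2  [line 3·x + 8·y + 102 = 0 ∩ |BF|² = 1297/4]
   → B = (-6, -21/2)
5. C_x = -207/25  [C divides BE with BC:CE = 2/3:1/3]
6. C_y = -1831/150  [C divides BE with BC:CE = 2/3:1/3]
   → C = (-207/25, -1831/150)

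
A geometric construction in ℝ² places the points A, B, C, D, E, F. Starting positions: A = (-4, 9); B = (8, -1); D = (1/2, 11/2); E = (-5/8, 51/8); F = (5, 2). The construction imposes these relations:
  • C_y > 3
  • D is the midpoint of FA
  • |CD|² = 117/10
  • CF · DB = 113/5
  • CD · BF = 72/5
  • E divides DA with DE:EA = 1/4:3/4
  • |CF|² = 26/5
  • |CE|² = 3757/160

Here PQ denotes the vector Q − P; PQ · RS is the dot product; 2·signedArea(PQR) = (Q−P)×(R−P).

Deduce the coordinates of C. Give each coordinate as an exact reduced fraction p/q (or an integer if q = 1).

1. C_x = 16/5  [CD · BF = 72/5 ∩ CF · DB = 113/5]
2. C_y = 17/5  [CD · BF = 72/5 ∩ CF · DB = 113/5]
   → C = (16/5, 17/5)

C = (16/5, 17/5)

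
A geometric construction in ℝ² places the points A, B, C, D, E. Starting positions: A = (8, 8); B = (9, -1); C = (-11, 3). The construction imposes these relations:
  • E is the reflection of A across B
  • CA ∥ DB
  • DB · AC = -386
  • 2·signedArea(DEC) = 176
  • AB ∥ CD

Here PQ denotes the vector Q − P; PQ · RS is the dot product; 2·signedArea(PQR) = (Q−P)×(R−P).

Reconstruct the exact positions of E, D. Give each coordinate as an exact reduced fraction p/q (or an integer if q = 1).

1. E_x = 10  [E is the reflection of A across B]
2. E_y = -10  [E is the reflection of A across B]
   → E = (10, -10)
3. D_x = -10  [CA ∥ DB ∩ AB ∥ CD]
4. D_y = -6  [CA ∥ DB ∩ AB ∥ CD]
   → D = (-10, -6)

D = (-10, -6)
E = (10, -10)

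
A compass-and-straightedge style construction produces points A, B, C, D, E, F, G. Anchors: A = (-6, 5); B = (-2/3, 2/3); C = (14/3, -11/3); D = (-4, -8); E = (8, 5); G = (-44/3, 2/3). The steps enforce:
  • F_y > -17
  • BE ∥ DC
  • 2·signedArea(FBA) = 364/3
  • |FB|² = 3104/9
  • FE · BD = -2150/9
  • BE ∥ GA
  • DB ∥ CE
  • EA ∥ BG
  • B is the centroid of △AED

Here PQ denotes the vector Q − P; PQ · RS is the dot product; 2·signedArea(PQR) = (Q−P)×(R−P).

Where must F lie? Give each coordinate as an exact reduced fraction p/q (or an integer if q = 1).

F = (-22/3, -50/3)

1. F_x = -22/3  [FE · BD = -2150/9 ∩ 2·signedArea(FBA) = 364/3]
2. F_y = -50/3  [FE · BD = -2150/9 ∩ 2·signedArea(FBA) = 364/3]
   → F = (-22/3, -50/3)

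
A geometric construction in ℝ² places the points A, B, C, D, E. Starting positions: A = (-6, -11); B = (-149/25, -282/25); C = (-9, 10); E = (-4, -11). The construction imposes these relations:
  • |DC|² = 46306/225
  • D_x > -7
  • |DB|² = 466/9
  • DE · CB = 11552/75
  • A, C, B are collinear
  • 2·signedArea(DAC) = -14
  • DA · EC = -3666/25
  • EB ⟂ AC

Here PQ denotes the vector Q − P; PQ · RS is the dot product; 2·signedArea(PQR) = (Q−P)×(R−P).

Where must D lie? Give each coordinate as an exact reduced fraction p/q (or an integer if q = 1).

D = (-158/25, -307/75)

1. D_x = -158/25  [2·signedArea(DAC) = -14 ∩ DA · EC = -3666/25]
2. D_y = -307/75  [2·signedArea(DAC) = -14 ∩ DA · EC = -3666/25]
   → D = (-158/25, -307/75)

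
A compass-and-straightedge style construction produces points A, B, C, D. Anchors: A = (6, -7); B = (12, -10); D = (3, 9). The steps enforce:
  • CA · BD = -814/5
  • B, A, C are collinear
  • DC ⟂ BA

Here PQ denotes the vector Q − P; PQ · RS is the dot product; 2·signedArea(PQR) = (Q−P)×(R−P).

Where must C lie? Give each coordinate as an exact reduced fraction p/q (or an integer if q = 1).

1. C_x = -14/5  [B, A, C are collinear ∩ DC ⟂ BA]
2. C_y = -13/5  [B, A, C are collinear ∩ DC ⟂ BA]
   → C = (-14/5, -13/5)

C = (-14/5, -13/5)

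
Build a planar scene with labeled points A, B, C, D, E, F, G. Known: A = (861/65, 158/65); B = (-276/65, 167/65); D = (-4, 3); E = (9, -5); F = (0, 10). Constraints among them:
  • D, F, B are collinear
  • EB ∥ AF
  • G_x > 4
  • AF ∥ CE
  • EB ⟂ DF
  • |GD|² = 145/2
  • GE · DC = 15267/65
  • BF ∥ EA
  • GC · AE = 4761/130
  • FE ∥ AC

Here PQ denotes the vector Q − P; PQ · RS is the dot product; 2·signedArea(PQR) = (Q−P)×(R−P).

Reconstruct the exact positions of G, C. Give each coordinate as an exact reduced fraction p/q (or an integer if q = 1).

1. C_x = 1446/65  [AF ∥ CE ∩ FE ∥ AC]
2. C_y = -817/65  [AF ∥ CE ∩ FE ∥ AC]
   → C = (1446/65, -817/65)
3. G_x = 9/2  [GE · DC = 15267/65 ∩ GC · AE = 4761/130]
4. G_y = 5/2  [GE · DC = 15267/65 ∩ GC · AE = 4761/130]
   → G = (9/2, 5/2)

C = (1446/65, -817/65)
G = (9/2, 5/2)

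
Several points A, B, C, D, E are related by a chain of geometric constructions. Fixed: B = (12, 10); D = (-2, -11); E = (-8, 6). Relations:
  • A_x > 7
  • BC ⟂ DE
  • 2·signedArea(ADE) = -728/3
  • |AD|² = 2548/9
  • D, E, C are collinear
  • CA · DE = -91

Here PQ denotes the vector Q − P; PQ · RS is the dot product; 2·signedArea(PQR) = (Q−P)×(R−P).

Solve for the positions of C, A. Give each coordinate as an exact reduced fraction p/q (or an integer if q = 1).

A = (22/3, 3)
C = (-176/25, 82/25)

1. C_x = -176/25  [D, E, C are collinear ∩ BC ⟂ DE]
2. C_y = 82/25  [D, E, C are collinear ∩ BC ⟂ DE]
   → C = (-176/25, 82/25)
3. A_x = 22/3  [2·signedArea(ADE) = -728/3 ∩ CA · DE = -91]
4. A_y = 3  [2·signedArea(ADE) = -728/3 ∩ CA · DE = -91]
   → A = (22/3, 3)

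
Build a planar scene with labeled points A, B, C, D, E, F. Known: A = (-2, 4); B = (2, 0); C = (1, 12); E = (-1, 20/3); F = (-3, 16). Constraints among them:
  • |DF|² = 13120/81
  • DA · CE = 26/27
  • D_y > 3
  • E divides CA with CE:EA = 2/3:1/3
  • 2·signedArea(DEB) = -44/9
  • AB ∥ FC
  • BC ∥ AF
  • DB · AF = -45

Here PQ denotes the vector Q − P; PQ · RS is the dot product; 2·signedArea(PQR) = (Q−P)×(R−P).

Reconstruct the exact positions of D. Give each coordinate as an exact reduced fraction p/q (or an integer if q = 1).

D = (-1/3, 32/9)

1. D_x = -1/3  [DA · CE = 26/27 ∩ 2·signedArea(DEB) = -44/9]
2. D_y = 32/9  [DA · CE = 26/27 ∩ 2·signedArea(DEB) = -44/9]
   → D = (-1/3, 32/9)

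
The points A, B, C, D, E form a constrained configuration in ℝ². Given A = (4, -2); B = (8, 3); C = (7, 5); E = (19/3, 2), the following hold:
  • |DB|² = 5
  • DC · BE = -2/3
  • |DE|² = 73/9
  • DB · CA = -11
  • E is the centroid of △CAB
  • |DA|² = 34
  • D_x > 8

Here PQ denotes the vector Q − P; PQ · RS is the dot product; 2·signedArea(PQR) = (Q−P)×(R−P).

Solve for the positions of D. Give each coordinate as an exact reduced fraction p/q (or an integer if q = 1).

1. D_x = 9  [DC · BE = -2/3 ∩ DB · CA = -11]
2. D_y = 1  [DC · BE = -2/3 ∩ DB · CA = -11]
   → D = (9, 1)

D = (9, 1)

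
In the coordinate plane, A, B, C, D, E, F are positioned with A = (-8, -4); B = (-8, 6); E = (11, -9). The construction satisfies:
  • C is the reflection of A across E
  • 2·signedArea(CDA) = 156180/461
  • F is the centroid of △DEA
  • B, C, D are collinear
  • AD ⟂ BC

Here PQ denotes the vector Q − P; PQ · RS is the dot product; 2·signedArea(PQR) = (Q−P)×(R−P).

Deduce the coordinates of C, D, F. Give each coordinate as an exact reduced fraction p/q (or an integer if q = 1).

1. C_x = 30  [C is the reflection of A across E]
2. C_y = -14  [C is the reflection of A across E]
   → C = (30, -14)
3. D_x = -1788/461  [B, C, D are collinear ∩ AD ⟂ BC]
4. D_y = 1766/461  [B, C, D are collinear ∩ AD ⟂ BC]
   → D = (-1788/461, 1766/461)
5. F_x = -135/461  [F is the centroid of △DEA]
6. F_y = -1409/461  [F is the centroid of △DEA]
   → F = (-135/461, -1409/461)

C = (30, -14)
D = (-1788/461, 1766/461)
F = (-135/461, -1409/461)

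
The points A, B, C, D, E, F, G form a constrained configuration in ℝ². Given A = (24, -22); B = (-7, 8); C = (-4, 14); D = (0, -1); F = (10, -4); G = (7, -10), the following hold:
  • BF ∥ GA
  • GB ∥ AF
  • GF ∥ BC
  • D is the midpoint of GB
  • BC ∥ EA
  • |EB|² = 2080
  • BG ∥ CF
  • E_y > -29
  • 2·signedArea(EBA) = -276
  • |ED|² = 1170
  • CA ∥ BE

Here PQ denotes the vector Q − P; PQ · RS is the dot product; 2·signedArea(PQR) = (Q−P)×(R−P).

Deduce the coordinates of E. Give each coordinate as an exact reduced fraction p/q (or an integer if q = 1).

1. E_x = 21  [BC ∥ EA ∩ CA ∥ BE]
2. E_y = -28  [BC ∥ EA ∩ CA ∥ BE]
   → E = (21, -28)

E = (21, -28)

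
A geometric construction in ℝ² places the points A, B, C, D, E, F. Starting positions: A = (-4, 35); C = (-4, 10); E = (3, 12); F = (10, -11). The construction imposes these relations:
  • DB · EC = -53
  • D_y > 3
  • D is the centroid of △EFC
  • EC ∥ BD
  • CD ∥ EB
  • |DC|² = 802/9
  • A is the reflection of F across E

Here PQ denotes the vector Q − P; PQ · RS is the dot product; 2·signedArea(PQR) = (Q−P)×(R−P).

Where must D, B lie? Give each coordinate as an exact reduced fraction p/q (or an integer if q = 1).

1. D_x = 3  [D is the centroid of △EFC]
2. D_y = 11/3  [D is the centroid of △EFC]
   → D = (3, 11/3)
3. B_x = 10  [EC ∥ BD ∩ CD ∥ EB]
4. B_y = 17/3  [EC ∥ BD ∩ CD ∥ EB]
   → B = (10, 17/3)

B = (10, 17/3)
D = (3, 11/3)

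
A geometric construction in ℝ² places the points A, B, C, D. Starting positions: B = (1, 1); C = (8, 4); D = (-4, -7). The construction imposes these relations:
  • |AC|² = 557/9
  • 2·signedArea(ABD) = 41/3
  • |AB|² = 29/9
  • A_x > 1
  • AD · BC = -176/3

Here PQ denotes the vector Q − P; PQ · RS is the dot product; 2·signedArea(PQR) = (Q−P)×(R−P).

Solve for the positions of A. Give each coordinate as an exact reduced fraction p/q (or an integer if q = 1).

1. A_x = 5/3  [AD · BC = -176/3 ∩ 2·signedArea(ABD) = 41/3]
2. A_y = -2/3  [AD · BC = -176/3 ∩ 2·signedArea(ABD) = 41/3]
   → A = (5/3, -2/3)

A = (5/3, -2/3)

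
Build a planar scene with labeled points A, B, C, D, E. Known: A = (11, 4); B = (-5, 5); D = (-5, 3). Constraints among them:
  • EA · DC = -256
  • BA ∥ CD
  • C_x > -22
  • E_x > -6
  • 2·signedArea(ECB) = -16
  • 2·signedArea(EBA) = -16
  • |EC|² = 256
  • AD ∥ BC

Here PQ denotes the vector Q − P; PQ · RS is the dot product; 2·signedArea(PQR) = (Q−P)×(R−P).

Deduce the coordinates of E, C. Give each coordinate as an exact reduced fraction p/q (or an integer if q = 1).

1. C_x = -21  [BA ∥ CD ∩ AD ∥ BC]
2. C_y = 4  [BA ∥ CD ∩ AD ∥ BC]
   → C = (-21, 4)
3. E_x = -5  [2·signedArea(ECB) = -16 ∩ 2·signedArea(EBA) = -16]
4. E_y = 4  [2·signedArea(ECB) = -16 ∩ 2·signedArea(EBA) = -16]
   → E = (-5, 4)

C = (-21, 4)
E = (-5, 4)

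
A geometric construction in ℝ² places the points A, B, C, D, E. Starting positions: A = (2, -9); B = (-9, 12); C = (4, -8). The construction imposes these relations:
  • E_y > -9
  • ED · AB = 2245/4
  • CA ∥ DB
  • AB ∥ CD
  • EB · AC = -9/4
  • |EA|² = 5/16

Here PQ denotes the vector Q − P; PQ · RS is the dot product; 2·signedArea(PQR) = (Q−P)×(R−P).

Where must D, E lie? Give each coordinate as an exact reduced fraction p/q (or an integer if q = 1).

D = (-7, 13)
E = (5/2, -35/4)

1. D_x = -7  [CA ∥ DB ∩ AB ∥ CD]
2. D_y = 13  [CA ∥ DB ∩ AB ∥ CD]
   → D = (-7, 13)
3. E_x = 5/2  [EB · AC = -9/4 ∩ ED · AB = 2245/4]
4. E_y = -35/4  [EB · AC = -9/4 ∩ ED · AB = 2245/4]
   → E = (5/2, -35/4)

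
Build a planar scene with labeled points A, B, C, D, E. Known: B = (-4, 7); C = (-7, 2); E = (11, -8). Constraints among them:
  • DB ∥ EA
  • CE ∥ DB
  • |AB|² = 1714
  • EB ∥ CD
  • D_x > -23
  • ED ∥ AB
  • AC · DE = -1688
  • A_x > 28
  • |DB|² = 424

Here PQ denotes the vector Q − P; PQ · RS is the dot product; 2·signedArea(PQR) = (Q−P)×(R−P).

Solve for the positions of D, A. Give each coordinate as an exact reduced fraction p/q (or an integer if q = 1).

1. D_x = -22  [CE ∥ DB ∩ EB ∥ CD]
2. D_y = 17  [CE ∥ DB ∩ EB ∥ CD]
   → D = (-22, 17)
3. A_x = 29  [ED ∥ AB ∩ DB ∥ EA]
4. A_y = -18  [ED ∥ AB ∩ DB ∥ EA]
   → A = (29, -18)

A = (29, -18)
D = (-22, 17)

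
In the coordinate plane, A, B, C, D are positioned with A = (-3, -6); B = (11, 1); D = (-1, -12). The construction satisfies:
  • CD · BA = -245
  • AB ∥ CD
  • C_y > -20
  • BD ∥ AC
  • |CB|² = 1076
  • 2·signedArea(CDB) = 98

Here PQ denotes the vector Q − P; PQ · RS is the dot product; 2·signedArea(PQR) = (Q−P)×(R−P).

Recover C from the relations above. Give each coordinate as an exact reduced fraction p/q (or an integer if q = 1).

C = (-15, -19)

1. C_x = -15  [AB ∥ CD ∩ BD ∥ AC]
2. C_y = -19  [AB ∥ CD ∩ BD ∥ AC]
   → C = (-15, -19)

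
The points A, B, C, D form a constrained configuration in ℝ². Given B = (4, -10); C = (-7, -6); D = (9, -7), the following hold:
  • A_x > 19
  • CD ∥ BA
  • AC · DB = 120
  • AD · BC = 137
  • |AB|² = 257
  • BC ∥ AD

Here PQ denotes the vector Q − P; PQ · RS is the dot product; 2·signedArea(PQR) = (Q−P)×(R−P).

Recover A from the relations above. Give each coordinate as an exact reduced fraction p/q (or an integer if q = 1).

1. A_x = 20  [BC ∥ AD ∩ CD ∥ BA]
2. A_y = -11  [BC ∥ AD ∩ CD ∥ BA]
   → A = (20, -11)

A = (20, -11)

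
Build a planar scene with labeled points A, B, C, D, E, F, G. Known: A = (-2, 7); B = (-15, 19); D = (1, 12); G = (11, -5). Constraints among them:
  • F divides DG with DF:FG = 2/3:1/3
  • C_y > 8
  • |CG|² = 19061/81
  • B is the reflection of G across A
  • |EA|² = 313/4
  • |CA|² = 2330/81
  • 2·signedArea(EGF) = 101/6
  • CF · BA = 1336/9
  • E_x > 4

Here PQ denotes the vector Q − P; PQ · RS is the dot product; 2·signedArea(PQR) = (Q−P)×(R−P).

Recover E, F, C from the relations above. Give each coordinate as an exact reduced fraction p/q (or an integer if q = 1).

1. F_x = 23/3  [F divides DG with DF:FG = 2/3:1/3]
2. F_y = 2/3  [F divides DG with DF:FG = 2/3:1/3]
   → F = (23/3, 2/3)
3. C_x = 29/9  [line -13·x + 12·y + -511/9 = 0 ∩ |CA|² = 2330/81]
4. C_y = 74/9  [line -13·x + 12·y + -511/9 = 0 ∩ |CA|² = 2330/81]
   → C = (29/9, 74/9)
5. E_x = 9/2  [line -17/3·x + -10/3·y + 173/6 = 0 ∩ |EA|² = 313/4]
6. E_y = 1  [line -17/3·x + -10/3·y + 173/6 = 0 ∩ |EA|² = 313/4]
   → E = (9/2, 1)

C = (29/9, 74/9)
E = (9/2, 1)
F = (23/3, 2/3)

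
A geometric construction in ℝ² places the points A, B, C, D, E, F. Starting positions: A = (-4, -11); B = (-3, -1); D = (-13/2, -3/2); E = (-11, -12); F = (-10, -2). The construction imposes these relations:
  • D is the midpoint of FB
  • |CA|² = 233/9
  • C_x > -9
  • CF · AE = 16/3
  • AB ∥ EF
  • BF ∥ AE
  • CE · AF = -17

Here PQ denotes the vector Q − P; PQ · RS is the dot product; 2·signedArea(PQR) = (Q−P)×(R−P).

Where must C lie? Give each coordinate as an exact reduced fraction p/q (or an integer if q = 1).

C = (-25/3, -25/3)

1. C_x = -25/3  [CE · AF = -17 ∩ CF · AE = 16/3]
2. C_y = -25/3  [CE · AF = -17 ∩ CF · AE = 16/3]
   → C = (-25/3, -25/3)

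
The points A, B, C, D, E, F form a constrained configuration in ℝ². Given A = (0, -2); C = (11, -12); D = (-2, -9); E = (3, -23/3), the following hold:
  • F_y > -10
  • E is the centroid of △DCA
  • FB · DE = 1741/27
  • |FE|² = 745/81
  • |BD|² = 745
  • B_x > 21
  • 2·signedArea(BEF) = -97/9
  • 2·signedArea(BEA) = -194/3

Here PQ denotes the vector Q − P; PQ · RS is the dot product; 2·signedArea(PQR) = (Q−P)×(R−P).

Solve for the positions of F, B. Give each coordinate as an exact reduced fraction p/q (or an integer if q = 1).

B = (22, -22)
F = (17/3, -82/9)

1. B_x = 22  [line -17/3·x + -3·y + 176/3 = 0 ∩ |BD|² = 745]
2. B_y = -22  [line -17/3·x + -3·y + 176/3 = 0 ∩ |BD|² = 745]
   → B = (22, -22)
3. F_x = 17/3  [FB · DE = 1741/27 ∩ 2·signedArea(BEF) = -97/9]
4. F_y = -82/9  [FB · DE = 1741/27 ∩ 2·signedArea(BEF) = -97/9]
   → F = (17/3, -82/9)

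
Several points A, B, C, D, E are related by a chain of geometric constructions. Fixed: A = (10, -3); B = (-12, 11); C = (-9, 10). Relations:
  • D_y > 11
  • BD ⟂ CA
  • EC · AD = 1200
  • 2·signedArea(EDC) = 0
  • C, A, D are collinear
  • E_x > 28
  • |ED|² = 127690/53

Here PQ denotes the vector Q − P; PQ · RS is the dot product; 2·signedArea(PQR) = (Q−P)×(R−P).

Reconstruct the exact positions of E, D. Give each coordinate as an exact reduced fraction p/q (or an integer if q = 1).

1. D_x = -610/53  [C, A, D are collinear ∩ BD ⟂ CA]
2. D_y = 621/53  [C, A, D are collinear ∩ BD ⟂ CA]
   → D = (-610/53, 621/53)
3. E_x = 29  [2·signedArea(EDC) = 0 ∩ EC · AD = 1200]
4. E_y = -16  [2·signedArea(EDC) = 0 ∩ EC · AD = 1200]
   → E = (29, -16)

D = (-610/53, 621/53)
E = (29, -16)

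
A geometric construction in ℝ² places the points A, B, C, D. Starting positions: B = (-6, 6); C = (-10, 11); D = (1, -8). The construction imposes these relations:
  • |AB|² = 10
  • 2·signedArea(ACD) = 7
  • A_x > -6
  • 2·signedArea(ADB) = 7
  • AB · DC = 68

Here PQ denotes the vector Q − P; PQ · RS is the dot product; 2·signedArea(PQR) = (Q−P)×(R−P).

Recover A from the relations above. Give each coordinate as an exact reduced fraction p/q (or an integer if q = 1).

A = (-5, 3)

1. A_x = -5  [2·signedArea(ADB) = 7 ∩ 2·signedArea(ACD) = 7]
2. A_y = 3  [2·signedArea(ADB) = 7 ∩ 2·signedArea(ACD) = 7]
   → A = (-5, 3)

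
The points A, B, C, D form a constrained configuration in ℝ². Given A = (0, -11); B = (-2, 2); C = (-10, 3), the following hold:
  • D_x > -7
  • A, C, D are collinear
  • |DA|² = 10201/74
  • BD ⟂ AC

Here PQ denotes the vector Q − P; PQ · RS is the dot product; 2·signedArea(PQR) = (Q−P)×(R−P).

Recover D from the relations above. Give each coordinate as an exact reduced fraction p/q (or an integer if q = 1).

1. D_x = -505/74  [A, C, D are collinear ∩ BD ⟂ AC]
2. D_y = -107/74  [A, C, D are collinear ∩ BD ⟂ AC]
   → D = (-505/74, -107/74)

D = (-505/74, -107/74)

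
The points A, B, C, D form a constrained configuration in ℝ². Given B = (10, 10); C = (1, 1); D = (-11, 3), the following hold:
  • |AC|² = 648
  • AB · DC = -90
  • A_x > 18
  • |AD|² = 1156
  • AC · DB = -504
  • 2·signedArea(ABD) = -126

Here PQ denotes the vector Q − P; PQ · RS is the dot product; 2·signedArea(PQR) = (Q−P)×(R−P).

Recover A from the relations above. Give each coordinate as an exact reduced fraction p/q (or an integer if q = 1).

A = (19, 19)

1. A_x = 19  [2·signedArea(ABD) = -126 ∩ AC · DB = -504]
2. A_y = 19  [2·signedArea(ABD) = -126 ∩ AC · DB = -504]
   → A = (19, 19)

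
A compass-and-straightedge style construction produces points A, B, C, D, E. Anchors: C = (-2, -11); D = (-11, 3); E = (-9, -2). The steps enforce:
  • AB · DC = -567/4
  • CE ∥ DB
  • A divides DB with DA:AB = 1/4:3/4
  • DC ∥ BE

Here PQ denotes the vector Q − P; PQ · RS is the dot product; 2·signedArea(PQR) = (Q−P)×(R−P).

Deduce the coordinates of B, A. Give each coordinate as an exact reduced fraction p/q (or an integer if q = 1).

A = (-51/4, 21/4)
B = (-18, 12)

1. B_x = -18  [DC ∥ BE ∩ CE ∥ DB]
2. B_y = 12  [DC ∥ BE ∩ CE ∥ DB]
   → B = (-18, 12)
3. A_x = -51/4  [A divides DB with DA:AB = 1/4:3/4]
4. A_y = 21/4  [A divides DB with DA:AB = 1/4:3/4]
   → A = (-51/4, 21/4)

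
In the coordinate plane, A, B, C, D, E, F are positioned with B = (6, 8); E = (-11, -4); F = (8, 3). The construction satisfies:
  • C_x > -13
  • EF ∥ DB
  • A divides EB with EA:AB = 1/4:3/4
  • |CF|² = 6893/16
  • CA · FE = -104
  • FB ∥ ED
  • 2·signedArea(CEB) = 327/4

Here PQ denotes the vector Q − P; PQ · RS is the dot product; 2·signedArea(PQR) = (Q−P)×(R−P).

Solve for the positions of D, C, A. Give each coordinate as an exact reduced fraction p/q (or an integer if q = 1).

1. D_x = -13  [EF ∥ DB ∩ FB ∥ ED]
2. D_y = 1  [EF ∥ DB ∩ FB ∥ ED]
   → D = (-13, 1)
3. A_x = -27/4  [A divides EB with EA:AB = 1/4:3/4]
4. A_y = -1  [A divides EB with EA:AB = 1/4:3/4]
   → A = (-27/4, -1)
5. C_x = -25/2  [2·signedArea(CEB) = 327/4 ∩ CA · FE = -104]
6. C_y = -1/4  [2·signedArea(CEB) = 327/4 ∩ CA · FE = -104]
   → C = (-25/2, -1/4)

A = (-27/4, -1)
C = (-25/2, -1/4)
D = (-13, 1)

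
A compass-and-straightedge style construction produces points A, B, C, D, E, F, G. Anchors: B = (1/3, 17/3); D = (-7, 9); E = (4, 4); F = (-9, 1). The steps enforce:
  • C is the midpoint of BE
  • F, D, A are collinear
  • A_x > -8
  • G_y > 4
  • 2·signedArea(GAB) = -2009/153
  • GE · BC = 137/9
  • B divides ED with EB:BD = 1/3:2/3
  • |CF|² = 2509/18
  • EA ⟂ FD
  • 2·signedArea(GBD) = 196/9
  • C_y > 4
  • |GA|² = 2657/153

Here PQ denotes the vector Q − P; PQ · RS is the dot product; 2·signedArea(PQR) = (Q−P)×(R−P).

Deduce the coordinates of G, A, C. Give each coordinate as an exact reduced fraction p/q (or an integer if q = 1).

A = (-128/17, 117/17)
C = (13/6, 29/6)
G = (-4, 14/3)

1. A_x = -128/17  [F, D, A are collinear ∩ EA ⟂ FD]
2. A_y = 117/17  [F, D, A are collinear ∩ EA ⟂ FD]
   → A = (-128/17, 117/17)
3. C_x = 13/6  [C is the midpoint of BE]
4. C_y = 29/6  [C is the midpoint of BE]
   → C = (13/6, 29/6)
5. G_x = -4  [2·signedArea(GBD) = 196/9 ∩ 2·signedArea(GAB) = -2009/153]
6. G_y = 14/3  [2·signedArea(GBD) = 196/9 ∩ 2·signedArea(GAB) = -2009/153]
   → G = (-4, 14/3)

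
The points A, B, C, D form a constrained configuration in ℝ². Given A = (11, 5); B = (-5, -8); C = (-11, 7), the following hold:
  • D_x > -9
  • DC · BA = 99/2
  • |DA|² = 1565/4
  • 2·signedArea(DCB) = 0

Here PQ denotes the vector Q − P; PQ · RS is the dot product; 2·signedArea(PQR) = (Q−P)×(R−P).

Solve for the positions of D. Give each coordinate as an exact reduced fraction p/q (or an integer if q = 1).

D = (-8, -1/2)

1. D_x = -8  [2·signedArea(DCB) = 0 ∩ DC · BA = 99/2]
2. D_y = -1/2  [2·signedArea(DCB) = 0 ∩ DC · BA = 99/2]
   → D = (-8, -1/2)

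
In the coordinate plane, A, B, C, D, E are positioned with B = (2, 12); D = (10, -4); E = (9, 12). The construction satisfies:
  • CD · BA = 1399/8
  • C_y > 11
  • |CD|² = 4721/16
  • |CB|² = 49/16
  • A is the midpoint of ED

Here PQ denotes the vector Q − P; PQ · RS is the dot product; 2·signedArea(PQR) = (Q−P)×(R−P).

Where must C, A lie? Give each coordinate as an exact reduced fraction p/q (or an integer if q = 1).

A = (19/2, 4)
C = (15/4, 12)

1. A_x = 19/2  [A is the midpoint of ED]
2. A_y = 4  [A is the midpoint of ED]
   → A = (19/2, 4)
3. C_x = 15/4  [line -15/2·x + 8·y + -543/8 = 0 ∩ |CB|² = 49/16]
4. C_y = 12  [line -15/2·x + 8·y + -543/8 = 0 ∩ |CB|² = 49/16]
   → C = (15/4, 12)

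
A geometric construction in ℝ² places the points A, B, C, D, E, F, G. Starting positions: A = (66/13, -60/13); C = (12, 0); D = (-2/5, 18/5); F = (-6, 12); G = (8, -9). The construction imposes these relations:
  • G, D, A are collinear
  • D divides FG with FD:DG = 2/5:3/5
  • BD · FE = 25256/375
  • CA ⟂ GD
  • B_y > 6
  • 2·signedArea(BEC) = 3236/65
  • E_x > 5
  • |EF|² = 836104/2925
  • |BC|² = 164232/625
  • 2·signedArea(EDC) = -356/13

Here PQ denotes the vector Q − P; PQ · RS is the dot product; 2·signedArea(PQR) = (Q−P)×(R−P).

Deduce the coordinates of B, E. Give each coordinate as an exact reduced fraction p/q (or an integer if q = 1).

B = (-66/25, 174/25)
E = (1084/195, -22/65)

1. E_x = 1084/195  [line 18/5·x + 62/5·y + -1028/65 = 0 ∩ |EF|² = 836104/2925]
2. E_y = -22/65  [line 18/5·x + 62/5·y + -1028/65 = 0 ∩ |EF|² = 836104/2925]
   → E = (1084/195, -22/65)
3. B_x = -66/25  [2·signedArea(BEC) = 3236/65 ∩ BD · FE = 25256/375]
4. B_y = 174/25  [2·signedArea(BEC) = 3236/65 ∩ BD · FE = 25256/375]
   → B = (-66/25, 174/25)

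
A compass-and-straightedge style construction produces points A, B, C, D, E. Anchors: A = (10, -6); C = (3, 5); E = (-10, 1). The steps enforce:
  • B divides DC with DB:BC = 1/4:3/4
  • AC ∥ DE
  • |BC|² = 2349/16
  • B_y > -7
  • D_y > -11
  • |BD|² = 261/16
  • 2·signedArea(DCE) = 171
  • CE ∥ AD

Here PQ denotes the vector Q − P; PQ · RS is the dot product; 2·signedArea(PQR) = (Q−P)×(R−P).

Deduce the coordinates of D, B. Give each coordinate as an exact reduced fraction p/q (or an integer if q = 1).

B = (-3/2, -25/4)
D = (-3, -10)

1. D_x = -3  [AC ∥ DE ∩ CE ∥ AD]
2. D_y = -10  [AC ∥ DE ∩ CE ∥ AD]
   → D = (-3, -10)
3. B_x = -3/2  [B divides DC with DB:BC = 1/4:3/4]
4. B_y = -25/4  [B divides DC with DB:BC = 1/4:3/4]
   → B = (-3/2, -25/4)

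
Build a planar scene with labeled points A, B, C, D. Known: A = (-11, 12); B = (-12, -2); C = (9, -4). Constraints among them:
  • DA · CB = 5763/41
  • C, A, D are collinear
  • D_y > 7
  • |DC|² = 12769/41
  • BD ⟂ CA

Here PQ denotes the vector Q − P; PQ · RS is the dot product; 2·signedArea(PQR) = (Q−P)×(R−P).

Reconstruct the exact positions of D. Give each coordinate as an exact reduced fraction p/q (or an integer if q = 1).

1. D_x = -196/41  [C, A, D are collinear ∩ BD ⟂ CA]
2. D_y = 288/41  [C, A, D are collinear ∩ BD ⟂ CA]
   → D = (-196/41, 288/41)

D = (-196/41, 288/41)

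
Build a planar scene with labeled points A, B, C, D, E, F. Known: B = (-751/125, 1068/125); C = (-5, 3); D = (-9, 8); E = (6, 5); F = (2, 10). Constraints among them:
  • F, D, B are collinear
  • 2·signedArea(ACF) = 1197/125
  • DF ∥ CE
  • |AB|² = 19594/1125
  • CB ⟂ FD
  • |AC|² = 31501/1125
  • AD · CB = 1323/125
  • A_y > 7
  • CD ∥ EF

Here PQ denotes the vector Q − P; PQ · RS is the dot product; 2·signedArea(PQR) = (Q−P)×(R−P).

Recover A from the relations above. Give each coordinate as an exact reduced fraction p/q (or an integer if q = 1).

1. A_x = -752/375  [AD · CB = 1323/125 ∩ 2·signedArea(ACF) = 1197/125]
2. A_y = 2761/375  [AD · CB = 1323/125 ∩ 2·signedArea(ACF) = 1197/125]
   → A = (-752/375, 2761/375)

A = (-752/375, 2761/375)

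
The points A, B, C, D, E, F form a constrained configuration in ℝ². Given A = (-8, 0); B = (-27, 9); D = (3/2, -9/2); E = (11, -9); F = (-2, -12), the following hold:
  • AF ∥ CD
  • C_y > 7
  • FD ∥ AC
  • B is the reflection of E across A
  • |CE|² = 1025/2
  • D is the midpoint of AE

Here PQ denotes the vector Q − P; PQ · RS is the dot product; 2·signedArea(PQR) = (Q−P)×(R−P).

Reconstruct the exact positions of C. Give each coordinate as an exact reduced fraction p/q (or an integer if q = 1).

1. C_x = -9/2  [AF ∥ CD ∩ FD ∥ AC]
2. C_y = 15/2  [AF ∥ CD ∩ FD ∥ AC]
   → C = (-9/2, 15/2)

C = (-9/2, 15/2)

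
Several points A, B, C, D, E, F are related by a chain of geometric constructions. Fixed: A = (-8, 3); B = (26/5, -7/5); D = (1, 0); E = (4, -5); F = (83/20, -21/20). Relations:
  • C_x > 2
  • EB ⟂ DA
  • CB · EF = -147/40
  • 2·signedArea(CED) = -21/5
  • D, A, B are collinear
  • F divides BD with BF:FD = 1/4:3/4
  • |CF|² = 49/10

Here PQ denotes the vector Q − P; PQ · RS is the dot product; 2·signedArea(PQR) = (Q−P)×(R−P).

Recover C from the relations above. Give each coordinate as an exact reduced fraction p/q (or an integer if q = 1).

C = (41/20, -7/20)

1. C_x = 41/20  [CB · EF = -147/40 ∩ 2·signedArea(CED) = -21/5]
2. C_y = -7/20  [CB · EF = -147/40 ∩ 2·signedArea(CED) = -21/5]
   → C = (41/20, -7/20)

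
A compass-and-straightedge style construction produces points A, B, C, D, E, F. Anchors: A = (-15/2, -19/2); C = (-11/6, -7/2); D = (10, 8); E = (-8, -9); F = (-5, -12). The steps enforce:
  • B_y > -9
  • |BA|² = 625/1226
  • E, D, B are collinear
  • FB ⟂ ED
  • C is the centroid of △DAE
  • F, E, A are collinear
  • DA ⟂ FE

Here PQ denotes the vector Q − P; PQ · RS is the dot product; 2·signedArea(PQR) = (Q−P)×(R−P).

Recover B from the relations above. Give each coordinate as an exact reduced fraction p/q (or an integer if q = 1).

1. B_x = -4850/613  [E, D, B are collinear ∩ FB ⟂ ED]
2. B_y = -5466/613  [E, D, B are collinear ∩ FB ⟂ ED]
   → B = (-4850/613, -5466/613)

B = (-4850/613, -5466/613)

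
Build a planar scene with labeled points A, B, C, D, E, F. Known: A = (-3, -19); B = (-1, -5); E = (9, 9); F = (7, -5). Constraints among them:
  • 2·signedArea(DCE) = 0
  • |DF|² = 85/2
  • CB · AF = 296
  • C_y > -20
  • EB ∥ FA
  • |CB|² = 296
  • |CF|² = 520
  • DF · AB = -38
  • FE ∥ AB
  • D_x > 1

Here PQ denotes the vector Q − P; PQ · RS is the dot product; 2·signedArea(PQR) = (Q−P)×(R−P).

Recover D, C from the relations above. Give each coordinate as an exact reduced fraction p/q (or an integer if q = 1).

C = (-11, -19)
D = (3/2, -3/2)

1. C_x = -11  [line -10·x + -14·y + -376 = 0 ∩ |CF|² = 520]
2. C_y = -19  [line -10·x + -14·y + -376 = 0 ∩ |CF|² = 520]
   → C = (-11, -19)
3. D_x = 3/2  [2·signedArea(DCE) = 0 ∩ DF · AB = -38]
4. D_y = -3/2  [2·signedArea(DCE) = 0 ∩ DF · AB = -38]
   → D = (3/2, -3/2)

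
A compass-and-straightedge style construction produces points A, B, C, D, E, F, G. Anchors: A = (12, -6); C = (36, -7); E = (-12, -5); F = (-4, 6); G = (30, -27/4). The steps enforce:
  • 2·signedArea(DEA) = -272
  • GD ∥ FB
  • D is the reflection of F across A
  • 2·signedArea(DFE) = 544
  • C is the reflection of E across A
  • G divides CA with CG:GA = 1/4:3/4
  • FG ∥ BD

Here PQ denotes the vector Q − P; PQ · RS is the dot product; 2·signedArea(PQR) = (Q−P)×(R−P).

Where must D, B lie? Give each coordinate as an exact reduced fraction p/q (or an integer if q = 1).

1. D_x = 28  [D is the reflection of F across A]
2. D_y = -18  [D is the reflection of F across A]
   → D = (28, -18)
3. B_x = -6  [FG ∥ BD ∩ GD ∥ FB]
4. B_y = -21/4  [FG ∥ BD ∩ GD ∥ FB]
   → B = (-6, -21/4)

B = (-6, -21/4)
D = (28, -18)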